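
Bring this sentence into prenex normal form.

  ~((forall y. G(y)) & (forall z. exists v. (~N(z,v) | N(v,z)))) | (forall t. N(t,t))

Push ¬ through the quantifiers and connectives to reach negation normal form:
  (exists y. ~G(y)) | (exists z. forall v. (N(z,v) & ~N(v,z))) | (forall t. N(t,t))
All bound variables are already distinct, so no renaming is needed.
Finally move all quantifiers to the prefix:
  exists y. exists z. forall v. forall t. (~G(y) | N(z,v) & ~N(v,z) | N(t,t))

exists y. exists z. forall v. forall t. (~G(y) | N(z,v) & ~N(v,z) | N(t,t))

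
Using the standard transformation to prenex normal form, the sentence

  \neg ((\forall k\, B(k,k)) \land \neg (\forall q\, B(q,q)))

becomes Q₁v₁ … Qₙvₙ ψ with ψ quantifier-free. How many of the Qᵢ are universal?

1

Drive negations inward (¬∀x A ≡ ∃x ¬A, ¬∃x A ≡ ∀x ¬A, De Morgan for ∧/∨):
  (\exists k\, \neg B(k,k)) \lor (\forall q\, B(q,q))
All bound variables are already distinct, so no renaming is needed.
Extract every quantifier outward, since the variables are now distinct and don't occur free across branches:
  \exists k\, \forall q\, (\neg B(k,k) \lor B(q,q))
The prefix is \exists k \forall q: 1 universal, 1 existential.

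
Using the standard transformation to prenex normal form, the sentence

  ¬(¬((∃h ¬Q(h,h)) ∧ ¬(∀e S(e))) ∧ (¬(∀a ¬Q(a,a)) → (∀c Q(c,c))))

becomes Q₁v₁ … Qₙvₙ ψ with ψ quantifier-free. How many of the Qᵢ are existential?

4

Eliminate → and ↔ using ¬ and ∨.
  ¬(¬((∃h ¬Q(h,h)) ∧ ¬(∀e S(e))) ∧ (¬¬(∀a ¬Q(a,a)) ∨ (∀c Q(c,c))))
Push ¬ through the quantifiers and connectives to reach negation normal form:
  (∃h ¬Q(h,h)) ∧ (∃e ¬S(e)) ∨ (∃a Q(a,a)) ∧ (∃c ¬Q(c,c))
All bound variables are already distinct, so no renaming is needed.
Pull the quantifiers to the front (each side's bound variable is not free in the other side):
  ∃h ∃e ∃a ∃c (¬Q(h,h) ∧ ¬S(e) ∨ Q(a,a) ∧ ¬Q(c,c))
The prefix is ∃h ∃e ∃a ∃c: 0 universal, 4 existential.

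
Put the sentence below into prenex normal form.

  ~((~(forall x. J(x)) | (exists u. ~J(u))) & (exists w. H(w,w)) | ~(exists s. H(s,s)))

forall x. forall u. forall w. exists s. ((J(x) & J(u) | ~H(w,w)) & H(s,s))

Push ¬ through the quantifiers and connectives to reach negation normal form:
  ((forall x. J(x)) & (forall u. J(u)) | (forall w. ~H(w,w))) & (exists s. H(s,s))
All bound variables are already distinct, so no renaming is needed.
Finally move all quantifiers to the prefix:
  forall x. forall u. forall w. exists s. ((J(x) & J(u) | ~H(w,w)) & H(s,s))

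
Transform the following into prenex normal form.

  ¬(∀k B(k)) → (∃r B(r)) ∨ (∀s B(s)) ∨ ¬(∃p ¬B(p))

Rewrite implications/biconditionals: A → B as ¬A ∨ B.
  ¬¬(∀k B(k)) ∨ (∃r B(r)) ∨ (∀s B(s)) ∨ ¬(∃p ¬B(p))
Move each ¬ inward, flipping quantifiers it crosses:
  (∀k B(k)) ∨ (∃r B(r)) ∨ (∀s B(s)) ∨ (∀p B(p))
Pull the quantifiers to the front (each side's bound variable is not free in the other side):
  ∀k ∃r ∀s ∀p (B(k) ∨ B(r) ∨ B(s) ∨ B(p))

∀k ∃r ∀s ∀p (B(k) ∨ B(r) ∨ B(s) ∨ B(p))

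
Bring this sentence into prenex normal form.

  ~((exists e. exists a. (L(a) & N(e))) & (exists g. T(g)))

forall e. forall a. forall g. (~L(a) | ~N(e) | ~T(g))

Push ¬ through the quantifiers and connectives to reach negation normal form:
  (forall e. forall a. (~L(a) | ~N(e))) | (forall g. ~T(g))
All bound variables are already distinct, so no renaming is needed.
Finally move all quantifiers to the prefix:
  forall e. forall a. forall g. (~L(a) | ~N(e) | ~T(g))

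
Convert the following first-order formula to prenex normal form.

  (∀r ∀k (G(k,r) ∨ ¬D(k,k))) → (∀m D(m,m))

∃r ∃k ∀m (¬G(k,r) ∧ D(k,k) ∨ D(m,m))

First replace A → B with ¬A ∨ B.
  ¬(∀r ∀k (G(k,r) ∨ ¬D(k,k))) ∨ (∀m D(m,m))
Push ¬ through the quantifiers and connectives to reach negation normal form:
  (∃r ∃k (¬G(k,r) ∧ D(k,k))) ∨ (∀m D(m,m))
Finally move all quantifiers to the prefix:
  ∃r ∃k ∀m (¬G(k,r) ∧ D(k,k) ∨ D(m,m))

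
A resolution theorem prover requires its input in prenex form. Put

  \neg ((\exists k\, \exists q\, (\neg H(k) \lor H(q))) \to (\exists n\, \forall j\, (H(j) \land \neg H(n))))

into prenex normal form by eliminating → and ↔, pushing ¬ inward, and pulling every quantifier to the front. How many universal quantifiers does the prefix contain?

First replace A → B with ¬A ∨ B.
  \neg (\neg (\exists k\, \exists q\, (\neg H(k) \lor H(q))) \lor (\exists n\, \forall j\, (H(j) \land \neg H(n))))
Drive negations inward (¬∀x A ≡ ∃x ¬A, ¬∃x A ≡ ∀x ¬A, De Morgan for ∧/∨):
  (\exists k\, \exists q\, (\neg H(k) \lor H(q))) \land (\forall n\, \exists j\, (\neg H(j) \lor H(n)))
Pull the quantifiers to the front (each side's bound variable is not free in the other side):
  \exists k\, \exists q\, \forall n\, \exists j\, ((\neg H(k) \lor H(q)) \land (\neg H(j) \lor H(n)))
The prefix is \exists k \exists q \forall n \exists j: 1 universal, 3 existential.

1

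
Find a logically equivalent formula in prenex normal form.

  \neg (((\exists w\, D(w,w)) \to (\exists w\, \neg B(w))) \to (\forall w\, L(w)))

\forall w\, \exists b\, \exists t\, ((\neg D(w,w) \lor \neg B(b)) \land \neg L(t))

Eliminate → and ↔ using ¬ and ∨.
  \neg (\neg (\neg (\exists w\, D(w,w)) \lor (\exists w\, \neg B(w))) \lor (\forall w\, L(w)))
Push ¬ through the quantifiers and connectives to reach negation normal form:
  ((\forall w\, \neg D(w,w)) \lor (\exists w\, \neg B(w))) \land (\exists w\, \neg L(w))
Standardize variables apart so no two quantifiers bind the same name: w↦b, w↦t.
  ((\forall w\, \neg D(w,w)) \lor (\exists b\, \neg B(b))) \land (\exists t\, \neg L(t))
Finally move all quantifiers to the prefix:
  \forall w\, \exists b\, \exists t\, ((\neg D(w,w) \lor \neg B(b)) \land \neg L(t))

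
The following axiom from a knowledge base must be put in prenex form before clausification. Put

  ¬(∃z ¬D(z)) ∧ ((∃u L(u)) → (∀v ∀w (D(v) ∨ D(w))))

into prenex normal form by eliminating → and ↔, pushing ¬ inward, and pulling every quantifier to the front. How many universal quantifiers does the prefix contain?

4

Rewrite implications/biconditionals: A → B as ¬A ∨ B.
  ¬(∃z ¬D(z)) ∧ (¬(∃u L(u)) ∨ (∀v ∀w (D(v) ∨ D(w))))
Move each ¬ inward, flipping quantifiers it crosses:
  (∀z D(z)) ∧ ((∀u ¬L(u)) ∨ (∀v ∀w (D(v) ∨ D(w))))
All bound variables are already distinct, so no renaming is needed.
Pull the quantifiers to the front (each side's bound variable is not free in the other side):
  ∀z ∀u ∀v ∀w (D(z) ∧ (¬L(u) ∨ D(v) ∨ D(w)))
The prefix is ∀z ∀u ∀v ∀w: 4 universal, 0 existential.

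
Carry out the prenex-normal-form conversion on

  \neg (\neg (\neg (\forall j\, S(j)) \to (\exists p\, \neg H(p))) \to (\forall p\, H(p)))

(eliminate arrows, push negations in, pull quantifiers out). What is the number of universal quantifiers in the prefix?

1

First replace A → B with ¬A ∨ B.
  \neg (\neg \neg (\neg \neg (\forall j\, S(j)) \lor (\exists p\, \neg H(p))) \lor (\forall p\, H(p)))
Push ¬ through the quantifiers and connectives to reach negation normal form:
  (\exists j\, \neg S(j)) \land (\forall p\, H(p)) \land (\exists p\, \neg H(p))
Give each quantifier a distinct variable: p↦u.
  (\exists j\, \neg S(j)) \land (\forall p\, H(p)) \land (\exists u\, \neg H(u))
Pull the quantifiers to the front (each side's bound variable is not free in the other side):
  \exists j\, \forall p\, \exists u\, (\neg S(j) \land H(p) \land \neg H(u))
The prefix is \exists j \forall p \exists u: 1 universal, 2 existential.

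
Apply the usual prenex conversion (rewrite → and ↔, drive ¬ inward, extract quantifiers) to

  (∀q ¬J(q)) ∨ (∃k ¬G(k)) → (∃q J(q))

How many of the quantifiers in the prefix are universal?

1

Eliminate → and ↔ using ¬ and ∨.
  ¬((∀q ¬J(q)) ∨ (∃k ¬G(k))) ∨ (∃q J(q))
Push ¬ through the quantifiers and connectives to reach negation normal form:
  (∃q J(q)) ∧ (∀k G(k)) ∨ (∃q J(q))
Give each quantifier a distinct variable: q↦r.
  (∃q J(q)) ∧ (∀k G(k)) ∨ (∃r J(r))
Pull the quantifiers to the front (each side's bound variable is not free in the other side):
  ∃q ∀k ∃r (J(q) ∧ G(k) ∨ J(r))
The prefix is ∃q ∀k ∃r: 1 universal, 2 existential.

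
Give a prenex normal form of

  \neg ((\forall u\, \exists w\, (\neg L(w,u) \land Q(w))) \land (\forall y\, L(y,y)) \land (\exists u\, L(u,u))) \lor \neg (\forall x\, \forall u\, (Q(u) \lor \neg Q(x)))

\exists u\, \forall w\, \exists y\, \forall a\, \exists x\, \exists z1\, (L(w,u) \lor \neg Q(w) \lor \neg L(y,y) \lor \neg L(a,a) \lor \neg Q(z1) \land Q(x))

Push ¬ through the quantifiers and connectives to reach negation normal form:
  (\exists u\, \forall w\, (L(w,u) \lor \neg Q(w))) \lor (\exists y\, \neg L(y,y)) \lor (\forall u\, \neg L(u,u)) \lor (\exists x\, \exists u\, (\neg Q(u) \land Q(x)))
Standardize variables apart so no two quantifiers bind the same name: u↦a, u↦z1.
  (\exists u\, \forall w\, (L(w,u) \lor \neg Q(w))) \lor (\exists y\, \neg L(y,y)) \lor (\forall a\, \neg L(a,a)) \lor (\exists x\, \exists z1\, (\neg Q(z1) \land Q(x)))
Pull the quantifiers to the front (each side's bound variable is not free in the other side):
  \exists u\, \forall w\, \exists y\, \forall a\, \exists x\, \exists z1\, (L(w,u) \lor \neg Q(w) \lor \neg L(y,y) \lor \neg L(a,a) \lor \neg Q(z1) \land Q(x))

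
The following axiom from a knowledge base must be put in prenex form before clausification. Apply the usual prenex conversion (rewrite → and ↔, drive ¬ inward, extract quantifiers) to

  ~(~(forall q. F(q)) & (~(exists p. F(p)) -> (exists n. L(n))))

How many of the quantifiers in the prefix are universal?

Rewrite implications/biconditionals: A → B as ¬A ∨ B.
  ~(~(forall q. F(q)) & (~~(exists p. F(p)) | (exists n. L(n))))
Push ¬ through the quantifiers and connectives to reach negation normal form:
  (forall q. F(q)) | (forall p. ~F(p)) & (forall n. ~L(n))
All bound variables are already distinct, so no renaming is needed.
Extract every quantifier outward, since the variables are now distinct and don't occur free across branches:
  forall q. forall p. forall n. (F(q) | ~F(p) & ~L(n))
The prefix is forall q forall p forall n: 3 universal, 0 existential.

3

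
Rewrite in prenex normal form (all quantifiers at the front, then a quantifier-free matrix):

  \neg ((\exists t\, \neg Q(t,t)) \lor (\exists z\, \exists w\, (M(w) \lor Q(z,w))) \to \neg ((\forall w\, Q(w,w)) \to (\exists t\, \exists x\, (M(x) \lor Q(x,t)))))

\exists t\, \exists z\, \exists w\, \exists y1\, \exists w1\, \exists x\, ((\neg Q(t,t) \lor M(w) \lor Q(z,w)) \land (\neg Q(y1,y1) \lor M(x) \lor Q(x,w1)))

Rewrite implications/biconditionals: A → B as ¬A ∨ B.
  \neg (\neg ((\exists t\, \neg Q(t,t)) \lor (\exists z\, \exists w\, (M(w) \lor Q(z,w)))) \lor \neg (\neg (\forall w\, Q(w,w)) \lor (\exists t\, \exists x\, (M(x) \lor Q(x,t)))))
Drive negations inward (¬∀x A ≡ ∃x ¬A, ¬∃x A ≡ ∀x ¬A, De Morgan for ∧/∨):
  ((\exists t\, \neg Q(t,t)) \lor (\exists z\, \exists w\, (M(w) \lor Q(z,w)))) \land ((\exists w\, \neg Q(w,w)) \lor (\exists t\, \exists x\, (M(x) \lor Q(x,t))))
Standardize variables apart so no two quantifiers bind the same name: w↦y1, t↦w1.
  ((\exists t\, \neg Q(t,t)) \lor (\exists z\, \exists w\, (M(w) \lor Q(z,w)))) \land ((\exists y1\, \neg Q(y1,y1)) \lor (\exists w1\, \exists x\, (M(x) \lor Q(x,w1))))
Pull the quantifiers to the front (each side's bound variable is not free in the other side):
  \exists t\, \exists z\, \exists w\, \exists y1\, \exists w1\, \exists x\, ((\neg Q(t,t) \lor M(w) \lor Q(z,w)) \land (\neg Q(y1,y1) \lor M(x) \lor Q(x,w1)))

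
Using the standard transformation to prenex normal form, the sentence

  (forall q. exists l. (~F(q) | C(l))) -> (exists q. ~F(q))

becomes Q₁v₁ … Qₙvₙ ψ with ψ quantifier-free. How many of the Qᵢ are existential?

2

Eliminate → and ↔ using ¬ and ∨.
  ~(forall q. exists l. (~F(q) | C(l))) | (exists q. ~F(q))
Push ¬ through the quantifiers and connectives to reach negation normal form:
  (exists q. forall l. (F(q) & ~C(l))) | (exists q. ~F(q))
Give each quantifier a distinct variable: q↦u1.
  (exists q. forall l. (F(q) & ~C(l))) | (exists u1. ~F(u1))
Pull the quantifiers to the front (each side's bound variable is not free in the other side):
  exists q. forall l. exists u1. (F(q) & ~C(l) | ~F(u1))
The prefix is exists q forall l exists u1: 1 universal, 2 existential.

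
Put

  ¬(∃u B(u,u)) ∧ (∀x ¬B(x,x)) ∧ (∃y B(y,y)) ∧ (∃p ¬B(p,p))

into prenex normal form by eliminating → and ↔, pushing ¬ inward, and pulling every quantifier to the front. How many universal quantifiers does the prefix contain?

2

Move each ¬ inward, flipping quantifiers it crosses:
  (∀u ¬B(u,u)) ∧ (∀x ¬B(x,x)) ∧ (∃y B(y,y)) ∧ (∃p ¬B(p,p))
All bound variables are already distinct, so no renaming is needed.
Pull the quantifiers to the front (each side's bound variable is not free in the other side):
  ∀u ∀x ∃y ∃p (¬B(u,u) ∧ ¬B(x,x) ∧ B(y,y) ∧ ¬B(p,p))
The prefix is ∀u ∀x ∃y ∃p: 2 universal, 2 existential.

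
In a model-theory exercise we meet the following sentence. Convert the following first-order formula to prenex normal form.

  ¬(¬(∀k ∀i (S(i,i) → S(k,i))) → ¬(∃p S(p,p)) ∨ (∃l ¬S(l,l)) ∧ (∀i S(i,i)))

∃k ∃i ∃p ∀l ∃x (S(i,i) ∧ ¬S(k,i) ∧ S(p,p) ∧ (S(l,l) ∨ ¬S(x,x)))

First replace A → B with ¬A ∨ B.
  ¬(¬¬(∀k ∀i (¬S(i,i) ∨ S(k,i))) ∨ ¬(∃p S(p,p)) ∨ (∃l ¬S(l,l)) ∧ (∀i S(i,i)))
Move each ¬ inward, flipping quantifiers it crosses:
  (∃k ∃i (S(i,i) ∧ ¬S(k,i))) ∧ (∃p S(p,p)) ∧ ((∀l S(l,l)) ∨ (∃i ¬S(i,i)))
Give each quantifier a distinct variable: i↦x.
  (∃k ∃i (S(i,i) ∧ ¬S(k,i))) ∧ (∃p S(p,p)) ∧ ((∀l S(l,l)) ∨ (∃x ¬S(x,x)))
Finally move all quantifiers to the prefix:
  ∃k ∃i ∃p ∀l ∃x (S(i,i) ∧ ¬S(k,i) ∧ S(p,p) ∧ (S(l,l) ∨ ¬S(x,x)))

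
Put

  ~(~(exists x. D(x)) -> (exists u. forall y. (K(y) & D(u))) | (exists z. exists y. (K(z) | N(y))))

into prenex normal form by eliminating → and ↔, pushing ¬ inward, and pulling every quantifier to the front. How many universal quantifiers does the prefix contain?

4

Rewrite implications/biconditionals: A → B as ¬A ∨ B.
  ~(~~(exists x. D(x)) | (exists u. forall y. (K(y) & D(u))) | (exists z. exists y. (K(z) | N(y))))
Move each ¬ inward, flipping quantifiers it crosses:
  (forall x. ~D(x)) & (forall u. exists y. (~K(y) | ~D(u))) & (forall z. forall y. (~K(z) & ~N(y)))
Give each quantifier a distinct variable: y↦b.
  (forall x. ~D(x)) & (forall u. exists y. (~K(y) | ~D(u))) & (forall z. forall b. (~K(z) & ~N(b)))
Finally move all quantifiers to the prefix:
  forall x. forall u. exists y. forall z. forall b. (~D(x) & (~K(y) | ~D(u)) & ~K(z) & ~N(b))
The prefix is forall x forall u exists y forall z forall b: 4 universal, 1 existential.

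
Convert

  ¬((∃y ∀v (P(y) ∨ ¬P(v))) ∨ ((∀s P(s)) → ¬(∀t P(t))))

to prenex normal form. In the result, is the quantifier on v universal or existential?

existential

Eliminate → and ↔ using ¬ and ∨.
  ¬((∃y ∀v (P(y) ∨ ¬P(v))) ∨ ¬(∀s P(s)) ∨ ¬(∀t P(t)))
Push ¬ through the quantifiers and connectives to reach negation normal form:
  (∀y ∃v (¬P(y) ∧ P(v))) ∧ (∀s P(s)) ∧ (∀t P(t))
All bound variables are already distinct, so no renaming is needed.
Finally move all quantifiers to the prefix:
  ∀y ∃v ∀s ∀t (¬P(y) ∧ P(v) ∧ P(s) ∧ P(t))
The quantifier ∀v sits under an odd number of negations (counting the antecedent side of each →), so it flips to ∃v.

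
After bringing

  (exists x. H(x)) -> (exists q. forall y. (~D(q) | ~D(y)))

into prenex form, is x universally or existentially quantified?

Rewrite implications/biconditionals: A → B as ¬A ∨ B.
  ~(exists x. H(x)) | (exists q. forall y. (~D(q) | ~D(y)))
Move each ¬ inward, flipping quantifiers it crosses:
  (forall x. ~H(x)) | (exists q. forall y. (~D(q) | ~D(y)))
Pull the quantifiers to the front (each side's bound variable is not free in the other side):
  forall x. exists q. forall y. (~H(x) | ~D(q) | ~D(y))
The quantifier exists x sits under an odd number of negations (counting the antecedent side of each →), so it flips to forall x.

universal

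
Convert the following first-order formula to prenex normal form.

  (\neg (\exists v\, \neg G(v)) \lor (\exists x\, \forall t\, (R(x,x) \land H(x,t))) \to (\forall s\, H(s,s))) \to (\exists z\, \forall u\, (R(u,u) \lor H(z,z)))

Rewrite implications/biconditionals: A → B as ¬A ∨ B.
  \neg (\neg (\neg (\exists v\, \neg G(v)) \lor (\exists x\, \forall t\, (R(x,x) \land H(x,t)))) \lor (\forall s\, H(s,s))) \lor (\exists z\, \forall u\, (R(u,u) \lor H(z,z)))
Drive negations inward (¬∀x A ≡ ∃x ¬A, ¬∃x A ≡ ∀x ¬A, De Morgan for ∧/∨):
  ((\forall v\, G(v)) \lor (\exists x\, \forall t\, (R(x,x) \land H(x,t)))) \land (\exists s\, \neg H(s,s)) \lor (\exists z\, \forall u\, (R(u,u) \lor H(z,z)))
Finally move all quantifiers to the prefix:
  \forall v\, \exists x\, \forall t\, \exists s\, \exists z\, \forall u\, ((G(v) \lor R(x,x) \land H(x,t)) \land \neg H(s,s) \lor R(u,u) \lor H(z,z))

\forall v\, \exists x\, \forall t\, \exists s\, \exists z\, \forall u\, ((G(v) \lor R(x,x) \land H(x,t)) \land \neg H(s,s) \lor R(u,u) \lor H(z,z))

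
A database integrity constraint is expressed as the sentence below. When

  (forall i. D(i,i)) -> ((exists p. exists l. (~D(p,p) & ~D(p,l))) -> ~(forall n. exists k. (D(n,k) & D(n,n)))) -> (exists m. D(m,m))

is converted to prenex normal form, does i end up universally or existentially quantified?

Rewrite implications/biconditionals: A → B as ¬A ∨ B.
  ~(forall i. D(i,i)) | ~(~(exists p. exists l. (~D(p,p) & ~D(p,l))) | ~(forall n. exists k. (D(n,k) & D(n,n)))) | (exists m. D(m,m))
Push ¬ through the quantifiers and connectives to reach negation normal form:
  (exists i. ~D(i,i)) | (exists p. exists l. (~D(p,p) & ~D(p,l))) & (forall n. exists k. (D(n,k) & D(n,n))) | (exists m. D(m,m))
All bound variables are already distinct, so no renaming is needed.
Pull the quantifiers to the front (each side's bound variable is not free in the other side):
  exists i. exists p. exists l. forall n. exists k. exists m. (~D(i,i) | ~D(p,p) & ~D(p,l) & D(n,k) & D(n,n) | D(m,m))
The quantifier forall i sits under an odd number of negations (counting the antecedent side of each →), so it flips to exists i.

existential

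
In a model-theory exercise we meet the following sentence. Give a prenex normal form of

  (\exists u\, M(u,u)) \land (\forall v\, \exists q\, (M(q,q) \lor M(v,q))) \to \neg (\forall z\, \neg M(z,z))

Rewrite implications/biconditionals: A → B as ¬A ∨ B.
  \neg ((\exists u\, M(u,u)) \land (\forall v\, \exists q\, (M(q,q) \lor M(v,q)))) \lor \neg (\forall z\, \neg M(z,z))
Drive negations inward (¬∀x A ≡ ∃x ¬A, ¬∃x A ≡ ∀x ¬A, De Morgan for ∧/∨):
  (\forall u\, \neg M(u,u)) \lor (\exists v\, \forall q\, (\neg M(q,q) \land \neg M(v,q))) \lor (\exists z\, M(z,z))
All bound variables are already distinct, so no renaming is needed.
Extract every quantifier outward, since the variables are now distinct and don't occur free across branches:
  \forall u\, \exists v\, \forall q\, \exists z\, (\neg M(u,u) \lor \neg M(q,q) \land \neg M(v,q) \lor M(z,z))

\forall u\, \exists v\, \forall q\, \exists z\, (\neg M(u,u) \lor \neg M(q,q) \land \neg M(v,q) \lor M(z,z))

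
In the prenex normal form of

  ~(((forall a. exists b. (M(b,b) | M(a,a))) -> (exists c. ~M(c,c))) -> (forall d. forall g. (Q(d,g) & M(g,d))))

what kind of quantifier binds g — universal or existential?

First replace A → B with ¬A ∨ B.
  ~(~(~(forall a. exists b. (M(b,b) | M(a,a))) | (exists c. ~M(c,c))) | (forall d. forall g. (Q(d,g) & M(g,d))))
Move each ¬ inward, flipping quantifiers it crosses:
  ((exists a. forall b. (~M(b,b) & ~M(a,a))) | (exists c. ~M(c,c))) & (exists d. exists g. (~Q(d,g) | ~M(g,d)))
Finally move all quantifiers to the prefix:
  exists a. forall b. exists c. exists d. exists g. ((~M(b,b) & ~M(a,a) | ~M(c,c)) & (~Q(d,g) | ~M(g,d)))
The quantifier forall g sits under an odd number of negations (counting the antecedent side of each →), so it flips to exists g.

existential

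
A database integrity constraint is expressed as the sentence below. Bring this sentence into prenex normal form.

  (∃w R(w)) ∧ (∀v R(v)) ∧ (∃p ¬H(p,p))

Extract every quantifier outward, since the variables are now distinct and don't occur free across branches:
  ∃w ∀v ∃p (R(w) ∧ R(v) ∧ ¬H(p,p))

∃w ∀v ∃p (R(w) ∧ R(v) ∧ ¬H(p,p))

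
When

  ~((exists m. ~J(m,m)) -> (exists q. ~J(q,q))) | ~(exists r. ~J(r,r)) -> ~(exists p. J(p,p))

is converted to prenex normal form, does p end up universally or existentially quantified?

Rewrite implications/biconditionals: A → B as ¬A ∨ B.
  ~(~(~(exists m. ~J(m,m)) | (exists q. ~J(q,q))) | ~(exists r. ~J(r,r))) | ~(exists p. J(p,p))
Drive negations inward (¬∀x A ≡ ∃x ¬A, ¬∃x A ≡ ∀x ¬A, De Morgan for ∧/∨):
  ((forall m. J(m,m)) | (exists q. ~J(q,q))) & (exists r. ~J(r,r)) | (forall p. ~J(p,p))
All bound variables are already distinct, so no renaming is needed.
Pull the quantifiers to the front (each side's bound variable is not free in the other side):
  forall m. exists q. exists r. forall p. ((J(m,m) | ~J(q,q)) & ~J(r,r) | ~J(p,p))
The quantifier exists p sits under an odd number of negations (counting the antecedent side of each →), so it flips to forall p.

universal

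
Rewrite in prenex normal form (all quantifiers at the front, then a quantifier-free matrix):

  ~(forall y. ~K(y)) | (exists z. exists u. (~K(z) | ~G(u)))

exists y. exists z. exists u. (K(y) | ~K(z) | ~G(u))

Drive negations inward (¬∀x A ≡ ∃x ¬A, ¬∃x A ≡ ∀x ¬A, De Morgan for ∧/∨):
  (exists y. K(y)) | (exists z. exists u. (~K(z) | ~G(u)))
All bound variables are already distinct, so no renaming is needed.
Extract every quantifier outward, since the variables are now distinct and don't occur free across branches:
  exists y. exists z. exists u. (K(y) | ~K(z) | ~G(u))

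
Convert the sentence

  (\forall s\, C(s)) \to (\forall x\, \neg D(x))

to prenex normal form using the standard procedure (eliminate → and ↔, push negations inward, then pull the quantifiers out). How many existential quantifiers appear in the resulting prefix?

1

Eliminate → and ↔ using ¬ and ∨.
  \neg (\forall s\, C(s)) \lor (\forall x\, \neg D(x))
Push ¬ through the quantifiers and connectives to reach negation normal form:
  (\exists s\, \neg C(s)) \lor (\forall x\, \neg D(x))
All bound variables are already distinct, so no renaming is needed.
Pull the quantifiers to the front (each side's bound variable is not free in the other side):
  \exists s\, \forall x\, (\neg C(s) \lor \neg D(x))
The prefix is \exists s \forall x: 1 universal, 1 existential.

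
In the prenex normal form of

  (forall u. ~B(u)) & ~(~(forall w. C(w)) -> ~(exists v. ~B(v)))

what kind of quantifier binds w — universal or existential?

Eliminate → and ↔ using ¬ and ∨.
  (forall u. ~B(u)) & ~(~~(forall w. C(w)) | ~(exists v. ~B(v)))
Drive negations inward (¬∀x A ≡ ∃x ¬A, ¬∃x A ≡ ∀x ¬A, De Morgan for ∧/∨):
  (forall u. ~B(u)) & (exists w. ~C(w)) & (exists v. ~B(v))
All bound variables are already distinct, so no renaming is needed.
Pull the quantifiers to the front (each side's bound variable is not free in the other side):
  forall u. exists w. exists v. (~B(u) & ~C(w) & ~B(v))
The quantifier forall w sits under an odd number of negations (counting the antecedent side of each →), so it flips to exists w.

existential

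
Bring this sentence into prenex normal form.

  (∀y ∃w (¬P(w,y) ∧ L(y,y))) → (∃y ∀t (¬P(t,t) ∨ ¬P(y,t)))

First replace A → B with ¬A ∨ B.
  ¬(∀y ∃w (¬P(w,y) ∧ L(y,y))) ∨ (∃y ∀t (¬P(t,t) ∨ ¬P(y,t)))
Move each ¬ inward, flipping quantifiers it crosses:
  (∃y ∀w (P(w,y) ∨ ¬L(y,y))) ∨ (∃y ∀t (¬P(t,t) ∨ ¬P(y,t)))
Give each quantifier a distinct variable: y↦y1.
  (∃y ∀w (P(w,y) ∨ ¬L(y,y))) ∨ (∃y1 ∀t (¬P(t,t) ∨ ¬P(y1,t)))
Extract every quantifier outward, since the variables are now distinct and don't occur free across branches:
  ∃y ∀w ∃y1 ∀t (P(w,y) ∨ ¬L(y,y) ∨ ¬P(t,t) ∨ ¬P(y1,t))

∃y ∀w ∃y1 ∀t (P(w,y) ∨ ¬L(y,y) ∨ ¬P(t,t) ∨ ¬P(y1,t))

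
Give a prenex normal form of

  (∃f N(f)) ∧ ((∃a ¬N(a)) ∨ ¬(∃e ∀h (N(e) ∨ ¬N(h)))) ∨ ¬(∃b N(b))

∃f ∃a ∀e ∃h ∀b (N(f) ∧ (¬N(a) ∨ ¬N(e) ∧ N(h)) ∨ ¬N(b))

Move each ¬ inward, flipping quantifiers it crosses:
  (∃f N(f)) ∧ ((∃a ¬N(a)) ∨ (∀e ∃h (¬N(e) ∧ N(h)))) ∨ (∀b ¬N(b))
Extract every quantifier outward, since the variables are now distinct and don't occur free across branches:
  ∃f ∃a ∀e ∃h ∀b (N(f) ∧ (¬N(a) ∨ ¬N(e) ∧ N(h)) ∨ ¬N(b))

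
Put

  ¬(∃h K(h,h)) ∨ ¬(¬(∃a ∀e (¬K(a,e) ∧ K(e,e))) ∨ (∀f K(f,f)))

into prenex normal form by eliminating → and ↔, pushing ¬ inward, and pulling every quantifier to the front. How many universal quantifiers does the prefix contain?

2

Move each ¬ inward, flipping quantifiers it crosses:
  (∀h ¬K(h,h)) ∨ (∃a ∀e (¬K(a,e) ∧ K(e,e))) ∧ (∃f ¬K(f,f))
All bound variables are already distinct, so no renaming is needed.
Finally move all quantifiers to the prefix:
  ∀h ∃a ∀e ∃f (¬K(h,h) ∨ ¬K(a,e) ∧ K(e,e) ∧ ¬K(f,f))
The prefix is ∀h ∃a ∀e ∃f: 2 universal, 2 existential.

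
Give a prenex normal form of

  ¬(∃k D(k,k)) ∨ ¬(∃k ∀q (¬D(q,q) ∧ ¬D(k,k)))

∀k ∀w1 ∃q (¬D(k,k) ∨ D(q,q) ∨ D(w1,w1))

Drive negations inward (¬∀x A ≡ ∃x ¬A, ¬∃x A ≡ ∀x ¬A, De Morgan for ∧/∨):
  (∀k ¬D(k,k)) ∨ (∀k ∃q (D(q,q) ∨ D(k,k)))
Standardize variables apart so no two quantifiers bind the same name: k↦w1.
  (∀k ¬D(k,k)) ∨ (∀w1 ∃q (D(q,q) ∨ D(w1,w1)))
Finally move all quantifiers to the prefix:
  ∀k ∀w1 ∃q (¬D(k,k) ∨ D(q,q) ∨ D(w1,w1))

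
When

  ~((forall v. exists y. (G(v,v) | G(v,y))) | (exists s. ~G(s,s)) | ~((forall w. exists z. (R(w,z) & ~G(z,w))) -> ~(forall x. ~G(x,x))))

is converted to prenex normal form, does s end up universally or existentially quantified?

Eliminate → and ↔ using ¬ and ∨.
  ~((forall v. exists y. (G(v,v) | G(v,y))) | (exists s. ~G(s,s)) | ~(~(forall w. exists z. (R(w,z) & ~G(z,w))) | ~(forall x. ~G(x,x))))
Push ¬ through the quantifiers and connectives to reach negation normal form:
  (exists v. forall y. (~G(v,v) & ~G(v,y))) & (forall s. G(s,s)) & ((exists w. forall z. (~R(w,z) | G(z,w))) | (exists x. G(x,x)))
All bound variables are already distinct, so no renaming is needed.
Extract every quantifier outward, since the variables are now distinct and don't occur free across branches:
  exists v. forall y. forall s. exists w. forall z. exists x. (~G(v,v) & ~G(v,y) & G(s,s) & (~R(w,z) | G(z,w) | G(x,x)))
The quantifier exists s sits under an odd number of negations (counting the antecedent side of each →), so it flips to forall s.

universal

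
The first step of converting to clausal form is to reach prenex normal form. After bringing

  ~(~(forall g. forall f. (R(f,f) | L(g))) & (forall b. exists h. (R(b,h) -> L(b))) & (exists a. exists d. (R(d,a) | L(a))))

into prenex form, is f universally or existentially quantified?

First replace A → B with ¬A ∨ B.
  ~(~(forall g. forall f. (R(f,f) | L(g))) & (forall b. exists h. (~R(b,h) | L(b))) & (exists a. exists d. (R(d,a) | L(a))))
Drive negations inward (¬∀x A ≡ ∃x ¬A, ¬∃x A ≡ ∀x ¬A, De Morgan for ∧/∨):
  (forall g. forall f. (R(f,f) | L(g))) | (exists b. forall h. (R(b,h) & ~L(b))) | (forall a. forall d. (~R(d,a) & ~L(a)))
Pull the quantifiers to the front (each side's bound variable is not free in the other side):
  forall g. forall f. exists b. forall h. forall a. forall d. (R(f,f) | L(g) | R(b,h) & ~L(b) | ~R(d,a) & ~L(a))
The quantifier forall f sits under an even number of negations (counting the antecedent side of each →), so it remains universal.

universal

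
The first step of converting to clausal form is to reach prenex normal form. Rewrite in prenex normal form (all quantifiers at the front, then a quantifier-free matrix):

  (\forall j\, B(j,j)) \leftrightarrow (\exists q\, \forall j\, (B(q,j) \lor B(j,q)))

\exists j\, \exists q\, \forall y1\, \forall b\, \exists u1\, \forall w1\, ((\neg B(j,j) \lor B(q,y1) \lor B(y1,q)) \land (\neg B(b,u1) \land \neg B(u1,b) \lor B(w1,w1)))

Eliminate → and ↔ using ¬ and ∨; A ↔ B as (¬A ∨ B) ∧ (¬B ∨ A).
  (\neg (\forall j\, B(j,j)) \lor (\exists q\, \forall j\, (B(q,j) \lor B(j,q)))) \land (\neg (\exists q\, \forall j\, (B(q,j) \lor B(j,q))) \lor (\forall j\, B(j,j)))
Move each ¬ inward, flipping quantifiers it crosses:
  ((\exists j\, \neg B(j,j)) \lor (\exists q\, \forall j\, (B(q,j) \lor B(j,q)))) \land ((\forall q\, \exists j\, (\neg B(q,j) \land \neg B(j,q))) \lor (\forall j\, B(j,j)))
Rename bound variables to avoid capture: j↦y1, q↦b, j↦u1, j↦w1.
  ((\exists j\, \neg B(j,j)) \lor (\exists q\, \forall y1\, (B(q,y1) \lor B(y1,q)))) \land ((\forall b\, \exists u1\, (\neg B(b,u1) \land \neg B(u1,b))) \lor (\forall w1\, B(w1,w1)))
Pull the quantifiers to the front (each side's bound variable is not free in the other side):
  \exists j\, \exists q\, \forall y1\, \forall b\, \exists u1\, \forall w1\, ((\neg B(j,j) \lor B(q,y1) \lor B(y1,q)) \land (\neg B(b,u1) \land \neg B(u1,b) \lor B(w1,w1)))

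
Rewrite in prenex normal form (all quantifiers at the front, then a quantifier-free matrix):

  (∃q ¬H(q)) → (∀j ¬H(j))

∀q ∀j (H(q) ∨ ¬H(j))

First replace A → B with ¬A ∨ B.
  ¬(∃q ¬H(q)) ∨ (∀j ¬H(j))
Drive negations inward (¬∀x A ≡ ∃x ¬A, ¬∃x A ≡ ∀x ¬A, De Morgan for ∧/∨):
  (∀q H(q)) ∨ (∀j ¬H(j))
All bound variables are already distinct, so no renaming is needed.
Extract every quantifier outward, since the variables are now distinct and don't occur free across branches:
  ∀q ∀j (H(q) ∨ ¬H(j))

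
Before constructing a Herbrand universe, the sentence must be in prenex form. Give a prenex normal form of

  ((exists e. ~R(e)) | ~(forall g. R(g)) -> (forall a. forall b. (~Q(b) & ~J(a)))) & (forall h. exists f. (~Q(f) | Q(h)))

forall e. forall g. forall a. forall b. forall h. exists f. ((R(e) & R(g) | ~Q(b) & ~J(a)) & (~Q(f) | Q(h)))

First replace A → B with ¬A ∨ B.
  (~((exists e. ~R(e)) | ~(forall g. R(g))) | (forall a. forall b. (~Q(b) & ~J(a)))) & (forall h. exists f. (~Q(f) | Q(h)))
Push ¬ through the quantifiers and connectives to reach negation normal form:
  ((forall e. R(e)) & (forall g. R(g)) | (forall a. forall b. (~Q(b) & ~J(a)))) & (forall h. exists f. (~Q(f) | Q(h)))
All bound variables are already distinct, so no renaming is needed.
Finally move all quantifiers to the prefix:
  forall e. forall g. forall a. forall b. forall h. exists f. ((R(e) & R(g) | ~Q(b) & ~J(a)) & (~Q(f) | Q(h)))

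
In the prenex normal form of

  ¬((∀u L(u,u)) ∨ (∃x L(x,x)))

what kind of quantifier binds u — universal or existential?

Drive negations inward (¬∀x A ≡ ∃x ¬A, ¬∃x A ≡ ∀x ¬A, De Morgan for ∧/∨):
  (∃u ¬L(u,u)) ∧ (∀x ¬L(x,x))
Extract every quantifier outward, since the variables are now distinct and don't occur free across branches:
  ∃u ∀x (¬L(u,u) ∧ ¬L(x,x))
The quantifier ∀u sits under an odd number of negations, so it flips to ∃u.

existential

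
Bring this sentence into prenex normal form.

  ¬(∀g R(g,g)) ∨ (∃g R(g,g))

Push ¬ through the quantifiers and connectives to reach negation normal form:
  (∃g ¬R(g,g)) ∨ (∃g R(g,g))
Give each quantifier a distinct variable: g↦a.
  (∃g ¬R(g,g)) ∨ (∃a R(a,a))
Finally move all quantifiers to the prefix:
  ∃g ∃a (¬R(g,g) ∨ R(a,a))

∃g ∃a (¬R(g,g) ∨ R(a,a))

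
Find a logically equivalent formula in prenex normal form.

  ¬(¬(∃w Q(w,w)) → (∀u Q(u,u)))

∀w ∃u (¬Q(w,w) ∧ ¬Q(u,u))

First replace A → B with ¬A ∨ B.
  ¬(¬¬(∃w Q(w,w)) ∨ (∀u Q(u,u)))
Move each ¬ inward, flipping quantifiers it crosses:
  (∀w ¬Q(w,w)) ∧ (∃u ¬Q(u,u))
Extract every quantifier outward, since the variables are now distinct and don't occur free across branches:
  ∀w ∃u (¬Q(w,w) ∧ ¬Q(u,u))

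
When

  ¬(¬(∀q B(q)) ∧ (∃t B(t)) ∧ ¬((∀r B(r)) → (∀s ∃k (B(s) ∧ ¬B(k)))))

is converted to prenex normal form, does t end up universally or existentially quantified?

universal

First replace A → B with ¬A ∨ B.
  ¬(¬(∀q B(q)) ∧ (∃t B(t)) ∧ ¬(¬(∀r B(r)) ∨ (∀s ∃k (B(s) ∧ ¬B(k)))))
Move each ¬ inward, flipping quantifiers it crosses:
  (∀q B(q)) ∨ (∀t ¬B(t)) ∨ (∃r ¬B(r)) ∨ (∀s ∃k (B(s) ∧ ¬B(k)))
Finally move all quantifiers to the prefix:
  ∀q ∀t ∃r ∀s ∃k (B(q) ∨ ¬B(t) ∨ ¬B(r) ∨ B(s) ∧ ¬B(k))
The quantifier ∃t sits under an odd number of negations (counting the antecedent side of each →), so it flips to ∀t.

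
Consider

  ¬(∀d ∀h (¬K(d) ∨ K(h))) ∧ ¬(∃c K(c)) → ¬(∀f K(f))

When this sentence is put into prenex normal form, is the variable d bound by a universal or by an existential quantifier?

First replace A → B with ¬A ∨ B.
  ¬(¬(∀d ∀h (¬K(d) ∨ K(h))) ∧ ¬(∃c K(c))) ∨ ¬(∀f K(f))
Push ¬ through the quantifiers and connectives to reach negation normal form:
  (∀d ∀h (¬K(d) ∨ K(h))) ∨ (∃c K(c)) ∨ (∃f ¬K(f))
All bound variables are already distinct, so no renaming is needed.
Finally move all quantifiers to the prefix:
  ∀d ∀h ∃c ∃f (¬K(d) ∨ K(h) ∨ K(c) ∨ ¬K(f))
The quantifier ∀d sits under an even number of negations (counting the antecedent side of each →), so it remains universal.

universal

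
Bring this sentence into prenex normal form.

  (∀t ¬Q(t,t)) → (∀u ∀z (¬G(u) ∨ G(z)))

Rewrite implications/biconditionals: A → B as ¬A ∨ B.
  ¬(∀t ¬Q(t,t)) ∨ (∀u ∀z (¬G(u) ∨ G(z)))
Move each ¬ inward, flipping quantifiers it crosses:
  (∃t Q(t,t)) ∨ (∀u ∀z (¬G(u) ∨ G(z)))
All bound variables are already distinct, so no renaming is needed.
Finally move all quantifiers to the prefix:
  ∃t ∀u ∀z (Q(t,t) ∨ ¬G(u) ∨ G(z))

∃t ∀u ∀z (Q(t,t) ∨ ¬G(u) ∨ G(z))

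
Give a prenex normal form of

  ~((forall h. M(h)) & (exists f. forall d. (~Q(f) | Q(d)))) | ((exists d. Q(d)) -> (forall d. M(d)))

Rewrite implications/biconditionals: A → B as ¬A ∨ B.
  ~((forall h. M(h)) & (exists f. forall d. (~Q(f) | Q(d)))) | ~(exists d. Q(d)) | (forall d. M(d))
Drive negations inward (¬∀x A ≡ ∃x ¬A, ¬∃x A ≡ ∀x ¬A, De Morgan for ∧/∨):
  (exists h. ~M(h)) | (forall f. exists d. (Q(f) & ~Q(d))) | (forall d. ~Q(d)) | (forall d. M(d))
Rename bound variables to avoid capture: d↦w, d↦c.
  (exists h. ~M(h)) | (forall f. exists d. (Q(f) & ~Q(d))) | (forall w. ~Q(w)) | (forall c. M(c))
Pull the quantifiers to the front (each side's bound variable is not free in the other side):
  exists h. forall f. exists d. forall w. forall c. (~M(h) | Q(f) & ~Q(d) | ~Q(w) | M(c))

exists h. forall f. exists d. forall w. forall c. (~M(h) | Q(f) & ~Q(d) | ~Q(w) | M(c))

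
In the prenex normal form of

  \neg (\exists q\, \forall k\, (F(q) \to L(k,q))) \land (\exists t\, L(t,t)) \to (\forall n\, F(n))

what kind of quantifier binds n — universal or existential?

universal

Eliminate → and ↔ using ¬ and ∨.
  \neg (\neg (\exists q\, \forall k\, (\neg F(q) \lor L(k,q))) \land (\exists t\, L(t,t))) \lor (\forall n\, F(n))
Drive negations inward (¬∀x A ≡ ∃x ¬A, ¬∃x A ≡ ∀x ¬A, De Morgan for ∧/∨):
  (\exists q\, \forall k\, (\neg F(q) \lor L(k,q))) \lor (\forall t\, \neg L(t,t)) \lor (\forall n\, F(n))
All bound variables are already distinct, so no renaming is needed.
Pull the quantifiers to the front (each side's bound variable is not free in the other side):
  \exists q\, \forall k\, \forall t\, \forall n\, (\neg F(q) \lor L(k,q) \lor \neg L(t,t) \lor F(n))
The quantifier \forall n sits under an even number of negations (counting the antecedent side of each →), so it remains universal.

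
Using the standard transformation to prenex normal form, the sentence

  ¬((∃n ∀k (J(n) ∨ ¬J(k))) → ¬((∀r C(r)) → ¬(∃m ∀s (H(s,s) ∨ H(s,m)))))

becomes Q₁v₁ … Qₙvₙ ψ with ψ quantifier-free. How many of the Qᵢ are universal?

2

Eliminate → and ↔ using ¬ and ∨.
  ¬(¬(∃n ∀k (J(n) ∨ ¬J(k))) ∨ ¬(¬(∀r C(r)) ∨ ¬(∃m ∀s (H(s,s) ∨ H(s,m)))))
Move each ¬ inward, flipping quantifiers it crosses:
  (∃n ∀k (J(n) ∨ ¬J(k))) ∧ ((∃r ¬C(r)) ∨ (∀m ∃s (¬H(s,s) ∧ ¬H(s,m))))
All bound variables are already distinct, so no renaming is needed.
Pull the quantifiers to the front (each side's bound variable is not free in the other side):
  ∃n ∀k ∃r ∀m ∃s ((J(n) ∨ ¬J(k)) ∧ (¬C(r) ∨ ¬H(s,s) ∧ ¬H(s,m)))
The prefix is ∃n ∀k ∃r ∀m ∃s: 2 universal, 3 existential.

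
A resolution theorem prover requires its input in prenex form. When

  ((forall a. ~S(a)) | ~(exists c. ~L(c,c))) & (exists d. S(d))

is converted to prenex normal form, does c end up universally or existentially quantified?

universal

Move each ¬ inward, flipping quantifiers it crosses:
  ((forall a. ~S(a)) | (forall c. L(c,c))) & (exists d. S(d))
Pull the quantifiers to the front (each side's bound variable is not free in the other side):
  forall a. forall c. exists d. ((~S(a) | L(c,c)) & S(d))
The quantifier exists c sits under an odd number of negations, so it flips to forall c.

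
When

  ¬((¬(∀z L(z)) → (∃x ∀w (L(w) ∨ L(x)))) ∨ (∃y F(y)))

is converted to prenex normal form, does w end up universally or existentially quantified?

existential

Eliminate → and ↔ using ¬ and ∨.
  ¬(¬¬(∀z L(z)) ∨ (∃x ∀w (L(w) ∨ L(x))) ∨ (∃y F(y)))
Move each ¬ inward, flipping quantifiers it crosses:
  (∃z ¬L(z)) ∧ (∀x ∃w (¬L(w) ∧ ¬L(x))) ∧ (∀y ¬F(y))
Finally move all quantifiers to the prefix:
  ∃z ∀x ∃w ∀y (¬L(z) ∧ ¬L(w) ∧ ¬L(x) ∧ ¬F(y))
The quantifier ∀w sits under an odd number of negations (counting the antecedent side of each →), so it flips to ∃w.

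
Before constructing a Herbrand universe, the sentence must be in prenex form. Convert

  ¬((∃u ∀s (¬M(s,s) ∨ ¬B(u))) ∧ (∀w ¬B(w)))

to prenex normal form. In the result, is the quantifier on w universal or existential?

Drive negations inward (¬∀x A ≡ ∃x ¬A, ¬∃x A ≡ ∀x ¬A, De Morgan for ∧/∨):
  (∀u ∃s (M(s,s) ∧ B(u))) ∨ (∃w B(w))
Extract every quantifier outward, since the variables are now distinct and don't occur free across branches:
  ∀u ∃s ∃w (M(s,s) ∧ B(u) ∨ B(w))
The quantifier ∀w sits under an odd number of negations, so it flips to ∃w.

existential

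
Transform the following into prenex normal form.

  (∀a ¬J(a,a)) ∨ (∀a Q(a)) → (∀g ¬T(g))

First replace A → B with ¬A ∨ B.
  ¬((∀a ¬J(a,a)) ∨ (∀a Q(a))) ∨ (∀g ¬T(g))
Move each ¬ inward, flipping quantifiers it crosses:
  (∃a J(a,a)) ∧ (∃a ¬Q(a)) ∨ (∀g ¬T(g))
Rename bound variables to avoid capture: a↦x1.
  (∃a J(a,a)) ∧ (∃x1 ¬Q(x1)) ∨ (∀g ¬T(g))
Finally move all quantifiers to the prefix:
  ∃a ∃x1 ∀g (J(a,a) ∧ ¬Q(x1) ∨ ¬T(g))

∃a ∃x1 ∀g (J(a,a) ∧ ¬Q(x1) ∨ ¬T(g))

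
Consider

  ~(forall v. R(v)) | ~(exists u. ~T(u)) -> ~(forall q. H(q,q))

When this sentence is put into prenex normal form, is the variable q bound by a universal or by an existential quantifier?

Rewrite implications/biconditionals: A → B as ¬A ∨ B.
  ~(~(forall v. R(v)) | ~(exists u. ~T(u))) | ~(forall q. H(q,q))
Move each ¬ inward, flipping quantifiers it crosses:
  (forall v. R(v)) & (exists u. ~T(u)) | (exists q. ~H(q,q))
All bound variables are already distinct, so no renaming is needed.
Pull the quantifiers to the front (each side's bound variable is not free in the other side):
  forall v. exists u. exists q. (R(v) & ~T(u) | ~H(q,q))
The quantifier forall q sits under an odd number of negations (counting the antecedent side of each →), so it flips to exists q.

existential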